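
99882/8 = 12485+1/4 =12485.25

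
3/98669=3/98669 =0.00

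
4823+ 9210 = 14033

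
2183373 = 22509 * 97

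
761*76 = 57836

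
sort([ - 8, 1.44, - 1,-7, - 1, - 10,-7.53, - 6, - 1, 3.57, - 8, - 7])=[ - 10, - 8,-8, - 7.53, - 7 ,-7, - 6, - 1, - 1, - 1, 1.44 , 3.57]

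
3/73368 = 1/24456 = 0.00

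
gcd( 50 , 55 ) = 5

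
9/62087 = 9/62087 = 0.00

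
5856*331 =1938336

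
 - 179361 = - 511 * 351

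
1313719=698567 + 615152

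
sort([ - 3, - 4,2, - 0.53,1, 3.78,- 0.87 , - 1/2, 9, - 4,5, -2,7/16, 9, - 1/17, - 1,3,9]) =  [- 4 ,  -  4, - 3, - 2, - 1 , - 0.87, - 0.53, - 1/2, - 1/17, 7/16,1,2 , 3,3.78,5,9 , 9 , 9] 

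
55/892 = 55/892  =  0.06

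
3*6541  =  19623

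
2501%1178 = 145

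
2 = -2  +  4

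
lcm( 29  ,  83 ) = 2407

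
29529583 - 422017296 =- 392487713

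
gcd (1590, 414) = 6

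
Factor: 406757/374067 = 871/801 =3^(  -  2 )*13^1 * 67^1*89^( - 1 ) 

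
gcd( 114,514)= 2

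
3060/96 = 255/8 = 31.88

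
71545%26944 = 17657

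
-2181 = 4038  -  6219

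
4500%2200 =100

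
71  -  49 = 22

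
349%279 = 70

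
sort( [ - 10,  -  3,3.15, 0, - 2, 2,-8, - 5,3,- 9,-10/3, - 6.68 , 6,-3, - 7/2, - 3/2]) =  [ - 10,-9, - 8, - 6.68,-5,-7/2 ,-10/3, - 3, - 3,  -  2 , - 3/2 , 0, 2,3,3.15,6 ]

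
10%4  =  2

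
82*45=3690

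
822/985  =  822/985=0.83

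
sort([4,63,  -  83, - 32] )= [ - 83, -32, 4,  63 ]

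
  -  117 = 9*( - 13)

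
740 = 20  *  37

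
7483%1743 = 511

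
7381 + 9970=17351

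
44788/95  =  44788/95 = 471.45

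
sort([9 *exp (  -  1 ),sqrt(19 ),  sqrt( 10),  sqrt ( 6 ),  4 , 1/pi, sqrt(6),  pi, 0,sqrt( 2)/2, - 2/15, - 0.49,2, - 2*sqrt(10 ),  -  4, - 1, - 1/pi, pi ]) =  [ - 2 * sqrt( 10), - 4, - 1, - 0.49, - 1/pi , - 2/15,0,1/pi,sqrt(2) /2,2,sqrt( 6),  sqrt( 6 ), pi, pi, sqrt( 10 ), 9*exp( - 1 ),  4,  sqrt (19 ) ] 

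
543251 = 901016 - 357765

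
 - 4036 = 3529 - 7565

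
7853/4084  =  1 + 3769/4084 = 1.92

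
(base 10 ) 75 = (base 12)63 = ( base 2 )1001011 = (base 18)43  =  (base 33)29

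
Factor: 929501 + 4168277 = 5097778 =2^1*7^1*364127^1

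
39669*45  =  1785105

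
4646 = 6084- 1438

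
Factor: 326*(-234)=-76284 = - 2^2 * 3^2*13^1* 163^1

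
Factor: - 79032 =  - 2^3*3^1*37^1*89^1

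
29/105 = 29/105 = 0.28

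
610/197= 610/197= 3.10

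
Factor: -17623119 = -3^1*1109^1 * 5297^1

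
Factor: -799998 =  - 2^1*3^1*151^1*883^1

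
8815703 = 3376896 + 5438807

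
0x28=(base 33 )17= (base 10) 40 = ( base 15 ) 2A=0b101000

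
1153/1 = 1153 = 1153.00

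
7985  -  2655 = 5330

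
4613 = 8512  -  3899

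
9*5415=48735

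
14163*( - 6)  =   - 84978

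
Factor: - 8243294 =- 2^1  *  4121647^1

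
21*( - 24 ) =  - 504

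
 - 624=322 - 946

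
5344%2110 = 1124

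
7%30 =7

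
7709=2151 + 5558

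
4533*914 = 4143162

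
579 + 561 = 1140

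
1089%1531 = 1089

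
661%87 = 52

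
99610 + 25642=125252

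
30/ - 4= -15/2 = - 7.50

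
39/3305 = 39/3305 =0.01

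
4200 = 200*21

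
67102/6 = 11183 + 2/3 = 11183.67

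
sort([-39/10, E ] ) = [-39/10, E]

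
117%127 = 117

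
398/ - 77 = -6 + 64/77 = -5.17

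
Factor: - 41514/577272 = -6919/96212 = - 2^(-2)*11^1 * 17^1 * 37^1 * 67^( - 1 ) * 359^ ( - 1 )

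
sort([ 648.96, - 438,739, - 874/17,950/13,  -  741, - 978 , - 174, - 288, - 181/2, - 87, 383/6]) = [ - 978, - 741,  -  438, - 288, - 174, - 181/2,- 87, - 874/17, 383/6,950/13, 648.96,  739 ] 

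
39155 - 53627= - 14472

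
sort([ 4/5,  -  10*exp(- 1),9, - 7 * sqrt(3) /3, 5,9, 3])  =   [ - 7*sqrt( 3)/3, -10 * exp( - 1) , 4/5,3, 5, 9, 9]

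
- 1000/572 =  - 2 + 36/143=   - 1.75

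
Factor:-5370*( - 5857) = 2^1* 3^1*5^1 *179^1*5857^1= 31452090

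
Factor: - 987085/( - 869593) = 5^1*11^1*67^( - 1)*131^1*137^1 * 12979^( - 1)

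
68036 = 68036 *1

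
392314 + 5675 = 397989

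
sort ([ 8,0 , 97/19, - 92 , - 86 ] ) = [ - 92, - 86, 0,97/19 , 8 ]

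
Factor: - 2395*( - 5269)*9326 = 2^1*5^1*11^1*479^2*4663^1 = 117687172130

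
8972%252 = 152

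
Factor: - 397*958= - 380326 = - 2^1*397^1*479^1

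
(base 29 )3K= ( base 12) 8B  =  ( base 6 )255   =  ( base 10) 107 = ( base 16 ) 6b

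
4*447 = 1788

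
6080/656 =9 + 11/41 =9.27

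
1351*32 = 43232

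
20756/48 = 5189/12 = 432.42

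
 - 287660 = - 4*71915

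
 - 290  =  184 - 474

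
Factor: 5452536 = 2^3 * 3^1 *227189^1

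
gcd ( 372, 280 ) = 4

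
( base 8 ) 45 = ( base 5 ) 122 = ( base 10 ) 37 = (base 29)18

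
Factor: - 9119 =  - 11^1*829^1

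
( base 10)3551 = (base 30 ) 3SB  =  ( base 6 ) 24235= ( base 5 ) 103201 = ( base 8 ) 6737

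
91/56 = 1+5/8 = 1.62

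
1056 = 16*66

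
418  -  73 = 345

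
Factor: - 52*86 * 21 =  - 2^3*3^1*7^1* 13^1*43^1 =- 93912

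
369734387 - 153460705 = 216273682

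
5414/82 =66  +  1/41 =66.02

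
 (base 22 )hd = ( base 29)DA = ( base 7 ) 1062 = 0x183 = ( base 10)387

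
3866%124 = 22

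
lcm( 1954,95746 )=95746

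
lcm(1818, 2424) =7272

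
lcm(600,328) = 24600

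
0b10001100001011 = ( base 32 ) 8ob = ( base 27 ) c87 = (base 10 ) 8971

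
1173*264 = 309672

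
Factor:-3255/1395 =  - 3^( - 1)*7^1 = - 7/3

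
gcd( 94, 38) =2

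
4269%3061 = 1208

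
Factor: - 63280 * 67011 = -2^4*3^1*5^1*7^2*113^1*3191^1 = - 4240456080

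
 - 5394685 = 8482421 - 13877106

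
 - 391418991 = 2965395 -394384386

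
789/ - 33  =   - 263/11 = - 23.91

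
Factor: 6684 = 2^2 * 3^1*557^1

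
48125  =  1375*35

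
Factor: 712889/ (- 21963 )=-3^(-1) * 7321^(-1)*712889^1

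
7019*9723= 68245737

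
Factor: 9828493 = 9828493^1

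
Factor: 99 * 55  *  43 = 234135 = 3^2*5^1*11^2*43^1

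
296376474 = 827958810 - 531582336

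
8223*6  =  49338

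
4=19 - 15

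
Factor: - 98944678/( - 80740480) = 49472339/40370240= 2^( - 6)* 5^( - 1)*7^1*17^( - 1) * 41^( -1 )*181^ ( - 1)*7067477^1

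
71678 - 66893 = 4785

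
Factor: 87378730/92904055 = 17475746/18580811=2^1*31^(-1)*59^ ( - 1)*10159^( - 1)*8737873^1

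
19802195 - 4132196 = 15669999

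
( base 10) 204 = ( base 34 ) 60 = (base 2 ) 11001100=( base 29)71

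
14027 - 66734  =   - 52707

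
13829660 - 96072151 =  - 82242491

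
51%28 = 23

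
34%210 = 34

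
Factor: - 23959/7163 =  - 97/29 = - 29^( - 1)*97^1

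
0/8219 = 0 = 0.00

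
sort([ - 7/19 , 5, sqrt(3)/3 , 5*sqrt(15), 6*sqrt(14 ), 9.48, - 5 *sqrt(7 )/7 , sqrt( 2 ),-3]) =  [ -3,-5 * sqrt(7)/7,-7/19,sqrt(3) /3, sqrt(2 ), 5,  9.48, 5*sqrt (15),  6*sqrt( 14 )]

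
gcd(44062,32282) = 2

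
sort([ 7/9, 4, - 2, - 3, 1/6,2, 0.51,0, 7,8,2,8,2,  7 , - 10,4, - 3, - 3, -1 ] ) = [ - 10, - 3,-3,  -  3,- 2, - 1, 0 , 1/6,0.51, 7/9,  2,2,2,4,4,7,7, 8, 8 ] 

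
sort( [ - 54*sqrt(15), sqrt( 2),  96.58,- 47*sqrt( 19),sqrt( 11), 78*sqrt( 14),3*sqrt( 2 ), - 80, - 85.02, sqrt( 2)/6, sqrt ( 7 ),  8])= [ - 54*sqrt( 15),  -  47*sqrt( 19 ), - 85.02, - 80, sqrt( 2)/6, sqrt(2),sqrt( 7 ),sqrt( 11), 3 * sqrt( 2), 8,96.58,  78*sqrt( 14)] 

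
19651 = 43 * 457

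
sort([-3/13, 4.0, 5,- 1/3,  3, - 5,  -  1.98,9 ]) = [ - 5 , - 1.98, - 1/3, - 3/13 , 3,4.0,5, 9]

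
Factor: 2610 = 2^1*3^2* 5^1*29^1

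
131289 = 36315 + 94974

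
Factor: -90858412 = - 2^2*149^1*157^1*971^1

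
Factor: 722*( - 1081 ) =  - 2^1*19^2*23^1*47^1 = - 780482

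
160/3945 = 32/789  =  0.04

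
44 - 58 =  - 14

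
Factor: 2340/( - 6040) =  - 117/302=-  2^( - 1) * 3^2*13^1 * 151^( - 1)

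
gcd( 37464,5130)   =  6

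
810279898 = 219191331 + 591088567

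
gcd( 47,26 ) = 1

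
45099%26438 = 18661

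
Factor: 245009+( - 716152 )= -19^1*137^1*181^1 = - 471143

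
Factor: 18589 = 29^1*641^1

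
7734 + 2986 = 10720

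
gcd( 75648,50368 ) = 64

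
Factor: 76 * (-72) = -2^5*3^2*19^1 = - 5472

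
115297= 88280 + 27017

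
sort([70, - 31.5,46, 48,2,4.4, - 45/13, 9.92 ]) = [ - 31.5, - 45/13, 2 , 4.4, 9.92, 46,48, 70] 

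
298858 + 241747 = 540605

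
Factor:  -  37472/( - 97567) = 2^5*43^(-1 )*1171^1*2269^( - 1)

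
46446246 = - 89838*( - 517) 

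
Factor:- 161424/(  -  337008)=3^1*7^ ( -1)*17^(- 1)*19^1 = 57/119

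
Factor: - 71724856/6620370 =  - 2^2*3^( - 1 ) * 5^( - 1 ) * 7^1 * 23^1*73^ (-1)*233^1*239^1 * 3023^(-1) = -35862428/3310185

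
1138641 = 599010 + 539631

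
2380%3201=2380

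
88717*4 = 354868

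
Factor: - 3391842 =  - 2^1*3^1*19^1*29753^1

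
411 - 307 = 104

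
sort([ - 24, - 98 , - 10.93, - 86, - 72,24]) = [ - 98, - 86, - 72,  -  24, - 10.93,24]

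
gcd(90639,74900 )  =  1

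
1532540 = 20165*76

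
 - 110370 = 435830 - 546200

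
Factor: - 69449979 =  - 3^1*367^1 * 63079^1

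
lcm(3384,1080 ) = 50760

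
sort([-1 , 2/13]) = [ - 1, 2/13] 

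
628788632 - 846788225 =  - 217999593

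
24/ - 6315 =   -  1 + 2097/2105  =  - 0.00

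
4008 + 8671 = 12679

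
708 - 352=356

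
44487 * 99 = 4404213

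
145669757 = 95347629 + 50322128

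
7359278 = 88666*83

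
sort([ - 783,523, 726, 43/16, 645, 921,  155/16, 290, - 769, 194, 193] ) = [ - 783,-769, 43/16, 155/16 , 193 , 194, 290,  523, 645,726,921]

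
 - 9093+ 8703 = - 390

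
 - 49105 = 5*( - 9821)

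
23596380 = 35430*666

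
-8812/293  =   - 8812/293 = -30.08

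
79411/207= 79411/207 = 383.63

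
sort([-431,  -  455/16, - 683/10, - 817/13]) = [-431, - 683/10,-817/13, - 455/16] 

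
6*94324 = 565944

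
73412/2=36706 = 36706.00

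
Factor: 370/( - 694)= -185/347 = - 5^1* 37^1 * 347^( - 1)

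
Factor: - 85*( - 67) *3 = 3^1*5^1*17^1*67^1=17085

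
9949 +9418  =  19367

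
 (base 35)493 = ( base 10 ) 5218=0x1462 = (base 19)e8c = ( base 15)182D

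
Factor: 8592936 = 2^3*  3^1*11^3 * 269^1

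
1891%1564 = 327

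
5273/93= 5273/93 = 56.70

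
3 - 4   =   - 1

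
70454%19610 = 11624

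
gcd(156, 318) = 6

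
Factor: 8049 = 3^1*2683^1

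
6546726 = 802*8163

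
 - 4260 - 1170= -5430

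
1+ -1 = 0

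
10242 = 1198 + 9044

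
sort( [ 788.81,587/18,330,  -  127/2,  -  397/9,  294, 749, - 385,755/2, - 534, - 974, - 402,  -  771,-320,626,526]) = [ - 974,  -  771, -534, - 402, - 385,  -  320,  -  127/2, - 397/9,587/18,294,330,755/2, 526,626,749, 788.81]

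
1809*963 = 1742067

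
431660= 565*764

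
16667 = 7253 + 9414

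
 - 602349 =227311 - 829660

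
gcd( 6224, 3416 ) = 8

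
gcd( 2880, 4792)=8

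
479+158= 637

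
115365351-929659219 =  - 814293868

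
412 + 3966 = 4378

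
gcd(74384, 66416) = 16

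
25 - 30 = - 5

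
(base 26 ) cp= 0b101010001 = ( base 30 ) b7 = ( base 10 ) 337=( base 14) 1a1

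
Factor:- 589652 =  -2^2*7^1*21059^1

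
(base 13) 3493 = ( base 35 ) 612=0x1CDB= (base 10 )7387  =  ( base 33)6PS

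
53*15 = 795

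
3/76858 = 3/76858 = 0.00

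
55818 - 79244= - 23426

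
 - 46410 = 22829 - 69239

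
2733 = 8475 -5742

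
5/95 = 1/19 = 0.05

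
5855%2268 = 1319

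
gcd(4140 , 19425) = 15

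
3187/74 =43  +  5/74 = 43.07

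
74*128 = 9472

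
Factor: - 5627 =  - 17^1*331^1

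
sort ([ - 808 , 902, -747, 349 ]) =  [ - 808, - 747, 349 , 902]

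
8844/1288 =2211/322= 6.87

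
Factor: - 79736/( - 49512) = 9967/6189 = 3^ ( - 1) * 2063^( - 1)*  9967^1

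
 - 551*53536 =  - 29498336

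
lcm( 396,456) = 15048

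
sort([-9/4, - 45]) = [ - 45, -9/4]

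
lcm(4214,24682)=172774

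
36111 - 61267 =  - 25156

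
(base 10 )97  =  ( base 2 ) 1100001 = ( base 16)61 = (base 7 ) 166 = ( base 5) 342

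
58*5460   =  316680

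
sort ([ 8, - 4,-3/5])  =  [ - 4 , - 3/5,8 ]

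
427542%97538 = 37390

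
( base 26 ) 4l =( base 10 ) 125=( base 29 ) 49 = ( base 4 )1331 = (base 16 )7D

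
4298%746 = 568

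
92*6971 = 641332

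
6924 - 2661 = 4263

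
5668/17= 333 + 7/17 = 333.41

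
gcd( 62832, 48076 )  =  476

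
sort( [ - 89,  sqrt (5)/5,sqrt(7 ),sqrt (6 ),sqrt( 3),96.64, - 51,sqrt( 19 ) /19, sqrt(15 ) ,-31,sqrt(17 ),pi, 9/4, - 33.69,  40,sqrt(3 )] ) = [ - 89 , - 51 , - 33.69, - 31 , sqrt( 19 )/19,sqrt( 5)/5,sqrt( 3 ),sqrt(3) , 9/4,sqrt(6),sqrt( 7 ),  pi,  sqrt(15 ),sqrt(17) , 40,96.64] 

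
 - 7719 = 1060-8779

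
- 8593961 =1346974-9940935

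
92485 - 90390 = 2095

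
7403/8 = 925 + 3/8 = 925.38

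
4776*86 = 410736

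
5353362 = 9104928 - 3751566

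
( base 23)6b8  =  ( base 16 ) D6B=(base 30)3OF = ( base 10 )3435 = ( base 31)3HP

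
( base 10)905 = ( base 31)t6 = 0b1110001001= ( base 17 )324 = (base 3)1020112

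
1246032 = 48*25959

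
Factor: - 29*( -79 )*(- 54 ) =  - 123714 = - 2^1*3^3*29^1 * 79^1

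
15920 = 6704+9216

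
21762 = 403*54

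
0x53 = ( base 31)2L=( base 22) 3h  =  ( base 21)3k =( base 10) 83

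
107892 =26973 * 4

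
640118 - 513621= 126497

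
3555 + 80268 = 83823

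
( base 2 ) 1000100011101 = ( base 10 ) 4381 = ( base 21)9JD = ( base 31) 4ha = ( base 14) 184D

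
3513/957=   1171/319=3.67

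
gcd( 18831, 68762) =1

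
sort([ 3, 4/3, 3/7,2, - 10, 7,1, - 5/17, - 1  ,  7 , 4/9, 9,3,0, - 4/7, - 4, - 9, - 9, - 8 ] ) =[ - 10, - 9, - 9, - 8, - 4, - 1, - 4/7,- 5/17,0,3/7, 4/9, 1, 4/3,2, 3,  3,  7, 7, 9 ] 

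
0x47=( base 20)3B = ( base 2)1000111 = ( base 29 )2d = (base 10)71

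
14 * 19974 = 279636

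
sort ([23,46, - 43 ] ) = [ - 43,23,46]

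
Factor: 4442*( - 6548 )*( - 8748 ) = 254446217568 = 2^5*3^7*1637^1*2221^1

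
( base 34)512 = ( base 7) 22646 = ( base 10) 5816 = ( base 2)1011010111000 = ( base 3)21222102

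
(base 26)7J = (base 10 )201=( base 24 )89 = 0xc9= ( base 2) 11001001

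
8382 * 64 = 536448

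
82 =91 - 9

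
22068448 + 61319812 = 83388260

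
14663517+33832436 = 48495953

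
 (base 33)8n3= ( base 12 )5596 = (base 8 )22402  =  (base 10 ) 9474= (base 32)982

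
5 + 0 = 5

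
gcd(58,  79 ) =1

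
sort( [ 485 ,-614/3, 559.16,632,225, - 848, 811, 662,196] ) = [ - 848, - 614/3,196,225,485,559.16, 632,662, 811] 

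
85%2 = 1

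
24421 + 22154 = 46575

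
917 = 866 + 51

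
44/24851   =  44/24851 = 0.00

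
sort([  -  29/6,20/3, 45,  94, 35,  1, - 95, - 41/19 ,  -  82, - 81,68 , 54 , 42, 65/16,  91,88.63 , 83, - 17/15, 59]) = [ - 95,-82 ,-81 , - 29/6, - 41/19, - 17/15 , 1 , 65/16 , 20/3,35 , 42, 45 , 54,  59 , 68,83, 88.63, 91, 94]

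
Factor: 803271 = 3^1*7^1 * 29^1*1319^1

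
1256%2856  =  1256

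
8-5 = 3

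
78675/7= 11239 +2/7=11239.29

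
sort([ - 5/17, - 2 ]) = [-2,  -  5/17] 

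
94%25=19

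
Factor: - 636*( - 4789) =2^2*  3^1* 53^1*4789^1= 3045804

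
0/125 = 0  =  0.00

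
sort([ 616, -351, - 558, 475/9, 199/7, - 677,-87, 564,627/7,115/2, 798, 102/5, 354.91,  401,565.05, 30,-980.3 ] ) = [-980.3, - 677, - 558, - 351 , - 87, 102/5,199/7, 30,475/9,115/2,627/7,354.91,401,564, 565.05,  616, 798 ]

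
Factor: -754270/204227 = -2^1*5^1  *  11^1 * 331^( - 1 )*617^( - 1)*6857^1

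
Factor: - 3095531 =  - 37^1*83663^1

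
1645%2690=1645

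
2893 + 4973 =7866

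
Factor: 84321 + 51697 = 2^1*47^1*1447^1 = 136018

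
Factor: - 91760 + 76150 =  - 15610= - 2^1*5^1 * 7^1 * 223^1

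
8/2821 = 8/2821 = 0.00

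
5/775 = 1/155 = 0.01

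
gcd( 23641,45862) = 1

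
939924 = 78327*12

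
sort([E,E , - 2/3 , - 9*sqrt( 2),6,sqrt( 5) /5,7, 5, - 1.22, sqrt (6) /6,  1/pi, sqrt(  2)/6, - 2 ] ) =[ - 9 *sqrt(  2), - 2, - 1.22 , - 2/3 , sqrt( 2 ) /6 , 1/pi,sqrt( 6)/6,  sqrt(5 )/5, E,E , 5,  6,7 ] 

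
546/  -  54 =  - 91/9 = - 10.11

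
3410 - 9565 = -6155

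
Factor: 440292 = 2^2 * 3^1*36691^1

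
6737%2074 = 515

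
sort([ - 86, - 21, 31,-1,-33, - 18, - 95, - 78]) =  [ - 95,-86, - 78, - 33,  -  21, - 18, - 1, 31]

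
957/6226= 87/566 = 0.15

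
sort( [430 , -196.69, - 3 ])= [ -196.69, - 3, 430]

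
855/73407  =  285/24469 = 0.01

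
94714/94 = 47357/47 = 1007.60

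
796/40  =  19+9/10  =  19.90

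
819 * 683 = 559377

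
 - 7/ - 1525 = 7/1525=0.00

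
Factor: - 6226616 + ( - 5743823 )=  - 13^2*193^1*367^1 =-11970439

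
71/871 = 71/871 = 0.08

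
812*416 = 337792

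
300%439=300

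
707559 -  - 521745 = 1229304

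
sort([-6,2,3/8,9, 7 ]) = [ - 6 , 3/8,2, 7, 9 ] 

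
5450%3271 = 2179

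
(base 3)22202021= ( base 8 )14353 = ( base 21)E9G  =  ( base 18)11C7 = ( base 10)6379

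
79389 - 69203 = 10186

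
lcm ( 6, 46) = 138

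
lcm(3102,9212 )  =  303996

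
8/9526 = 4/4763 = 0.00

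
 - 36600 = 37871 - 74471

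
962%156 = 26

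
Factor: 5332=2^2*31^1 * 43^1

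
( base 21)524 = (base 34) 1W7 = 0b100011001011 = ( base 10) 2251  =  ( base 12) 1377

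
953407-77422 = 875985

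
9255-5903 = 3352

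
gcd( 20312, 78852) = 4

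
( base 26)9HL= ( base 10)6547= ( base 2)1100110010011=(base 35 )5C2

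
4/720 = 1/180 =0.01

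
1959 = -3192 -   -  5151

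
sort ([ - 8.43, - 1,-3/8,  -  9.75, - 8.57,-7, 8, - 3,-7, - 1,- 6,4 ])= [- 9.75,-8.57, - 8.43, - 7,-7, - 6, - 3,  -  1,- 1, - 3/8,4,8] 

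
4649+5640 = 10289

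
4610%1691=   1228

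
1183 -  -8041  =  9224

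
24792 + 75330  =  100122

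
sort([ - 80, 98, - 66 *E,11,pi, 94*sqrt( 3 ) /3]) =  [ - 66*E,  -  80, pi, 11, 94 * sqrt (3 ) /3, 98 ] 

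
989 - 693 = 296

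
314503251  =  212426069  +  102077182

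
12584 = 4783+7801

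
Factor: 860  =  2^2*5^1*43^1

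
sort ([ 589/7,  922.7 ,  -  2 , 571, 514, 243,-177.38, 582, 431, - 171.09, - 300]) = [ - 300, - 177.38, -171.09, - 2, 589/7,  243,  431, 514,571, 582,922.7]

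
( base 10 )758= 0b1011110110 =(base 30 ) P8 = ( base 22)1CA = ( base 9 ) 1032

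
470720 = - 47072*( - 10)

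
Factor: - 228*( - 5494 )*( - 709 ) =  - 888116088 = - 2^3*3^1*19^1*41^1*67^1*709^1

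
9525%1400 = 1125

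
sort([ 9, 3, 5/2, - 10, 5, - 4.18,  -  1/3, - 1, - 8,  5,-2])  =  [  -  10,  -  8, - 4.18, - 2,  -  1, - 1/3,5/2, 3,5,5,9]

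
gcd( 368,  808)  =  8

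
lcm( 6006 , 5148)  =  36036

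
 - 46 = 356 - 402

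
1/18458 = 1/18458 = 0.00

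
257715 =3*85905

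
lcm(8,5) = 40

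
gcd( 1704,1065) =213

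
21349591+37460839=58810430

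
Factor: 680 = 2^3*5^1*17^1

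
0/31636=0=0.00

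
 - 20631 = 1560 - 22191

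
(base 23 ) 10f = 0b1000100000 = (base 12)394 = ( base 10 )544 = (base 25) LJ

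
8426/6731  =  1 + 1695/6731 =1.25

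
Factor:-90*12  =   -2^3*3^3*5^1 = -1080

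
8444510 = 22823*370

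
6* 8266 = 49596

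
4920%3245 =1675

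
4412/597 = 7 +233/597=7.39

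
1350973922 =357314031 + 993659891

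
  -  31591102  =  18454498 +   -  50045600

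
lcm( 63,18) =126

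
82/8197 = 82/8197 = 0.01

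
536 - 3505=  - 2969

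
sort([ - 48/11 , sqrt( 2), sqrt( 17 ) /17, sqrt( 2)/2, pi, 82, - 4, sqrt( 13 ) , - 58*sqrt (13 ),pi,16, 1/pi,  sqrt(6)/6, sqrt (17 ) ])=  [ - 58*sqrt( 13 ), - 48/11,-4, sqrt( 17 )/17, 1/pi, sqrt(6) /6,  sqrt(2) /2,sqrt ( 2 ),pi, pi, sqrt(13 ),sqrt( 17), 16,  82]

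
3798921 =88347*43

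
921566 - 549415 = 372151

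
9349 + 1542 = 10891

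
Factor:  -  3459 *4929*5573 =- 95016367503 = - 3^2*31^1*53^1*1153^1  *5573^1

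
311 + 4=315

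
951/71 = 951/71 = 13.39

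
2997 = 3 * 999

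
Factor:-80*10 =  - 800  =  -2^5*5^2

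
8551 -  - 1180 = 9731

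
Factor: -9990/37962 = -5/19 =- 5^1 * 19^(-1)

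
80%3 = 2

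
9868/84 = 117 + 10/21 = 117.48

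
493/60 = 8+13/60 = 8.22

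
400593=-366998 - - 767591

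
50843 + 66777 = 117620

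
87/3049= 87/3049=0.03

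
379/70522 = 379/70522 = 0.01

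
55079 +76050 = 131129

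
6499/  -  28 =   -  6499/28= - 232.11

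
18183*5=90915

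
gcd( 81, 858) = 3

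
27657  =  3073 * 9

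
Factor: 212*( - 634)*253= - 2^3*11^1*23^1*53^1 * 317^1 = - 34005224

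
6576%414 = 366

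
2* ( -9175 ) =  - 18350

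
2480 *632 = 1567360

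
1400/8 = 175 = 175.00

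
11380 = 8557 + 2823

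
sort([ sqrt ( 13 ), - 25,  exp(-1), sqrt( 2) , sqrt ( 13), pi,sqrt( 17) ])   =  [ - 25  ,  exp(  -  1), sqrt(2 ), pi, sqrt( 13), sqrt( 13), sqrt ( 17 ) ] 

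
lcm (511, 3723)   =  26061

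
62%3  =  2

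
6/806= 3/403  =  0.01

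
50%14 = 8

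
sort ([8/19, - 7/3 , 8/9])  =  [ - 7/3,  8/19,8/9]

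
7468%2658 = 2152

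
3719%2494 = 1225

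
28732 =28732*1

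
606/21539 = 606/21539 = 0.03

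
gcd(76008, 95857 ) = 1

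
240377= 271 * 887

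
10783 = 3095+7688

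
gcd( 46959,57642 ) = 3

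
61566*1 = 61566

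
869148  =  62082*14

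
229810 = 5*45962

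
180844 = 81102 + 99742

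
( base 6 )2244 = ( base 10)532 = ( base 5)4112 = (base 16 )214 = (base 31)H5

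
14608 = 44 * 332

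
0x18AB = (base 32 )65B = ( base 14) 2431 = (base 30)70f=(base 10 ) 6315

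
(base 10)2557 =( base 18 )7G1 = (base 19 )71B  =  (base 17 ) 8E7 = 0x9FD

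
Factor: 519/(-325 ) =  - 3^1*5^( - 2)*13^( - 1)*173^1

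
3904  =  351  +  3553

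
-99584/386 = - 49792/193 = - 257.99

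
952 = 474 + 478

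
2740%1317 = 106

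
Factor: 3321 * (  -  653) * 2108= -2^2 *3^4*17^1*31^1*41^1*653^1 = - 4571436204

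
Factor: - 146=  - 2^1*73^1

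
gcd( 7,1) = 1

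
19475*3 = 58425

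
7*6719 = 47033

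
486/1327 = 486/1327=0.37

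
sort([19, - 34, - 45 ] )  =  [-45,-34, 19]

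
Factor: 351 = 3^3*13^1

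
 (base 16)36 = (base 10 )54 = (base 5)204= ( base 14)3c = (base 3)2000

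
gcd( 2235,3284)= 1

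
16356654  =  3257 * 5022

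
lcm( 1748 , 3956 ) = 75164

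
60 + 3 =63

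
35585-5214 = 30371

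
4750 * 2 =9500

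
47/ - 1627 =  - 47/1627 = - 0.03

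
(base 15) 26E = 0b1000101010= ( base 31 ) hr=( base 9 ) 675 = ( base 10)554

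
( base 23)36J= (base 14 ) 8C8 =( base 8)3320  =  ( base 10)1744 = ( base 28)268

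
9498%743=582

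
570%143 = 141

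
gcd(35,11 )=1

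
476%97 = 88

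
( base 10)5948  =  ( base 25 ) 9cn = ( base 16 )173c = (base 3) 22011022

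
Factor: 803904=2^6*3^1*53^1*79^1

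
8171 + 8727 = 16898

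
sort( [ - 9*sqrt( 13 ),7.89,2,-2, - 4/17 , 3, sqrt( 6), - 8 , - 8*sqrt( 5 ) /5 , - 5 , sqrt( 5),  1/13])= [ - 9*sqrt ( 13),-8, - 5, - 8*sqrt( 5)/5  ,  -  2 , - 4/17,1/13 , 2,  sqrt(5 ),sqrt( 6) , 3, 7.89] 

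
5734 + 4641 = 10375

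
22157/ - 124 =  - 22157/124 =- 178.69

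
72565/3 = 72565/3 = 24188.33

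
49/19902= 49/19902 = 0.00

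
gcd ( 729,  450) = 9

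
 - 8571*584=-5005464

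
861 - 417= 444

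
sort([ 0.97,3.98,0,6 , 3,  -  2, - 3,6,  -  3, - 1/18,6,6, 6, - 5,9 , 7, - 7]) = [ - 7 , - 5, - 3, - 3, -2, - 1/18, 0,  0.97,3,3.98,6, 6,  6,  6  ,  6,7,9 ] 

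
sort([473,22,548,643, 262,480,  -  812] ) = [ - 812 , 22,262,  473,480,548, 643 ] 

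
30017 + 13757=43774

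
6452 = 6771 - 319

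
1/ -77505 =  - 1/77505 = - 0.00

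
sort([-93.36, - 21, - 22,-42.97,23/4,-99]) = [ - 99, - 93.36 , - 42.97, - 22, - 21 , 23/4]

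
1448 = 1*1448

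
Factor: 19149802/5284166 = 9574901/2642083 = 7^1* 19^(  -  1 )*29^1*101^1*241^(-1)*467^1*577^( - 1 ) 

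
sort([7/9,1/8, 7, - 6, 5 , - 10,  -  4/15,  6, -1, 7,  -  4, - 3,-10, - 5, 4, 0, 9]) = [- 10, - 10,-6, - 5, - 4, - 3,-1, - 4/15, 0, 1/8, 7/9, 4  ,  5, 6, 7, 7, 9]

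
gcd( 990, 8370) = 90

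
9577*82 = 785314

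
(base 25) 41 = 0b1100101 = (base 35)2v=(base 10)101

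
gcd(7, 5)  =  1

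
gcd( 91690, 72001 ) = 1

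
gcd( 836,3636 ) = 4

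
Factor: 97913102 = 2^1*7^1*167^1 * 41879^1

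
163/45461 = 163/45461 = 0.00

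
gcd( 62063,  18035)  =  1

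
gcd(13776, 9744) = 336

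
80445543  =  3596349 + 76849194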